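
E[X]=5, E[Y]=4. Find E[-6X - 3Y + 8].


E[-6X - 3Y + 8] = -6*E[X] - 3*E[Y] + 8
= (-6)*(5) + (-3)*(4) + (8)
= -30 - 12 + 8 = -34

-34


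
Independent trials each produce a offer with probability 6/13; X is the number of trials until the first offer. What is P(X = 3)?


P(X=3) = (1-p)^2 * p = (7/13)^2 * 6/13
= 49/169 * 6/13 = 294/2197

294/2197


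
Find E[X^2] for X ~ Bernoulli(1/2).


For Bernoulli: X in {0,1}
E[X^2] = 0^2*(1-1/2) + 1^2*1/2 = 1/2

1/2


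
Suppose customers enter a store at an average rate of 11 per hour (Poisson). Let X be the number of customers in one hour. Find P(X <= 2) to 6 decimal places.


P(X<=2) = e^(-11)*11^0/0! + e^(-11)*11^1/1! + e^(-11)*11^2/2!
≈ 0.0000167017 + 0.0001837187 + 0.0010104529
= 0.0012108733
≈ 0.001211

0.001211


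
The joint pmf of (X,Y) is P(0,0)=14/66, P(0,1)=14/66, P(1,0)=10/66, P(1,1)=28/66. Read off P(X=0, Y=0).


Read from table: P(X=0, Y=0) = 14/66 = 7/33

7/33


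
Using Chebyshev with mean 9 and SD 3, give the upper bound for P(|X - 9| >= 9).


k = 9/3 = 3
Chebyshev: P(|X-mu| >= k*sigma) <= 1/k^2 = 1/3^2 = 1/9

1/9


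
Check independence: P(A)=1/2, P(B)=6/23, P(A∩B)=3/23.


P(A)*P(B) = 1/2*6/23 = 3/23
P(A∩B) = 3/23, which equals P(A)P(B), so independent

Yes, A and B are independent


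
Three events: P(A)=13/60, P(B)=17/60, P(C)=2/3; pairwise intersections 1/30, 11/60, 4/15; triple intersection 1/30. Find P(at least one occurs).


P(A∪B∪C) = P(A)+P(B)+P(C) - P(AB)-P(AC)-P(BC) + P(ABC)
= 13/60+17/60+2/3 - 1/30-11/60-4/15 + 1/30
= 43/60

43/60


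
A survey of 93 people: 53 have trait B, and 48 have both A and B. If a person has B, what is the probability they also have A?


P(A|B) = P(A∩B)/P(B) = (48/93)/(53/93) = 48/53

48/53


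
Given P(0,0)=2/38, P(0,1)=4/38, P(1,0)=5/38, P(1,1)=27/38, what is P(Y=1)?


P(Y=1) = P(0,1)+P(1,1) = 4/38 + 27/38 = 31/38

31/38


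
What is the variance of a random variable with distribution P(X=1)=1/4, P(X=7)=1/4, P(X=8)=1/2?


E[X] = 6, E[X^2] = 89/2
Var(X) = E[X^2] - (E[X])^2 = 89/2 - (6)^2 = 17/2

17/2


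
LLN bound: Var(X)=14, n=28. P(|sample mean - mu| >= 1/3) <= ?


Var(Xbar) = Var(X)/n = 14/28
Chebyshev: P(|Xbar-mu| >= 1/3) <= Var(Xbar)/(1/3)^2 = (1/2)/(1/9) = 9/2
Bound exceeds 1, so trivial bound: 1

1


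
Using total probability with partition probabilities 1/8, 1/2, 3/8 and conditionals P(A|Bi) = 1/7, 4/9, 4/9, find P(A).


P(A) = P(A|B1)P(B1) + P(A|B2)P(B2) + P(A|B3)P(B3)
= 1/7*1/8 + 4/9*1/2 + 4/9*3/8
= 1/56 + 2/9 + 1/6 = 205/504

205/504


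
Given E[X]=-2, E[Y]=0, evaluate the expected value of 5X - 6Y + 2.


E[5X - 6Y + 2] = 5*E[X] - 6*E[Y] + 2
= (5)*(-2) + (-6)*(0) + (2)
= -10 + 0 + 2 = -8

-8


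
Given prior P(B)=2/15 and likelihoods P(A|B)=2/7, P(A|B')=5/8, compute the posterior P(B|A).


P(A) = P(A|B)P(B) + P(A|B')P(B') = 2/7*2/15 + 5/8*13/15 = 487/840
P(B|A) = P(A|B)P(B)/P(A) = (4/105)/(487/840) = 32/487

32/487


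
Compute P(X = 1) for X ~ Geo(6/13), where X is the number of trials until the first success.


P(X=1) = (1-p)^0 * p = (7/13)^0 * 6/13
= 1 * 6/13 = 6/13

6/13


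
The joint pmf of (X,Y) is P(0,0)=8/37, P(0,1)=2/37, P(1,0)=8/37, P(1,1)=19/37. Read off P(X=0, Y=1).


Read from table: P(X=0, Y=1) = 2/37

2/37


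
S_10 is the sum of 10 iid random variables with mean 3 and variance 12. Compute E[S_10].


E[S_n] = n*E[X_1] = 10*3 = 30

30


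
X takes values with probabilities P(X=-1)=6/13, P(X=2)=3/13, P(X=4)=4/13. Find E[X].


E[X] = sum(x * P(x))
= -1*6/13 + 2*3/13 + 4*4/13
= 16/13

16/13


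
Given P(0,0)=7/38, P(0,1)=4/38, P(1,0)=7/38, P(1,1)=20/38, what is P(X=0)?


P(X=0) = P(0,0)+P(0,1) = 7/38 + 4/38 = 11/38

11/38


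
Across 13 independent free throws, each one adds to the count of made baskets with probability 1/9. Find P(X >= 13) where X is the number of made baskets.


P(X>=13) = P(X=13)
= 1/2541865828329
= 1/2541865828329

1/2541865828329


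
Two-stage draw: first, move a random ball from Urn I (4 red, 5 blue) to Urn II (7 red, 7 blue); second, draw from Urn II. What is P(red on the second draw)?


P(transfer red) = 4/9; P(transfer blue) = 5/9
If red transferred: Urn II has 8 red of 15, so P(red|red moved) = 8/15
If blue transferred: Urn II has 7 red of 15, so P(red|blue moved) = 7/15
By total probability: P(red) = 4/9*8/15 + 5/9*7/15 = 67/135

67/135


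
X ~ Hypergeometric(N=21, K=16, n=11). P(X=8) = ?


P(X=8) = C(16,8)*C(5,3) / C(21,11)
= 12870*10 / 352716
= 128700/352716 = 825/2261

825/2261


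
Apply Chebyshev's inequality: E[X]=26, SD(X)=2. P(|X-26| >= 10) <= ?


k = 10/2 = 5
Chebyshev: P(|X-mu| >= k*sigma) <= 1/k^2 = 1/5^2 = 1/25

1/25


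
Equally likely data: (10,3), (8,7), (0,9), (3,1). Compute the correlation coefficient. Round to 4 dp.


Cov(X,Y) = -4.0000, Var(X) = 15.6875, Var(Y) = 10.0000
rho = Cov/(sqrt(VarX)*sqrt(VarY)) = -0.3194

-0.3194


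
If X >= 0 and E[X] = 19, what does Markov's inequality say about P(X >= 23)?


Markov: P(X >= a) <= E[X]/a
P(X >= 23) <= 19/23

19/23


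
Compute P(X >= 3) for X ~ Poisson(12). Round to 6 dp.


P(X>=3) = 1 - P(X<=2) = 1 - (e^(-12)*12^0/0! + e^(-12)*12^1/1! + e^(-12)*12^2/2!)
≈ 1 - (0.0000061442 + 0.0000737305 + 0.0004423833)
= 1 - 0.0005222580 = 0.9994777420
≈ 0.999478

0.999478


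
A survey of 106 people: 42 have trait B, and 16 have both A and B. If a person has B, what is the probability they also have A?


P(A|B) = P(A∩B)/P(B) = (16/106)/(42/106) = 16/42 = 8/21

8/21


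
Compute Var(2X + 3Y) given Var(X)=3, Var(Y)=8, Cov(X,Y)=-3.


Var(2X + 3Y) = 2^2*Var(X) + 3^2*Var(Y) + 2*2*3*Cov(X,Y)
= 4*3 + 9*8 + 12*(-3)
= 12 + 72 - 36 = 48

48


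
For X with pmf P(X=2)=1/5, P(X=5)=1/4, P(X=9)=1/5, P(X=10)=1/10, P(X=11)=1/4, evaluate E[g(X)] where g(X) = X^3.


E[X^3] = sum(g(x)*P(x))
= 8*1/5 + 125*1/4 + 729*1/5 + 1000*1/10 + 1331*1/4
= 3057/5

3057/5


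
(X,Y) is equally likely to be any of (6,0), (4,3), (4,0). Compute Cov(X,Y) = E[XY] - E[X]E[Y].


E[X]=14/3, E[Y]=1, E[XY]=4
Cov(X,Y) = E[XY] - E[X]E[Y] = 4 - 14/3*1 = -2/3

-2/3


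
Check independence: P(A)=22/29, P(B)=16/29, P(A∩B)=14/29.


P(A)*P(B) = 22/29*16/29 = 352/841
P(A∩B) = 14/29 != 352/841, so not independent

No, A and B are not independent


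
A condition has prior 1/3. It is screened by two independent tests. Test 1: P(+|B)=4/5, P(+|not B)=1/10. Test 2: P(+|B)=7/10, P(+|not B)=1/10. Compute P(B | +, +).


After test 1: P(+) = 4/5*1/3 + 1/10*2/3 = 1/3
P(B|+) = (4/15)/(1/3) = 4/5
After test 2 (use post1 as new prior): P(+) = 7/10*4/5 + 1/10*1/5 = 29/50
P(B|+,+) = (14/25)/(29/50) = 28/29

28/29


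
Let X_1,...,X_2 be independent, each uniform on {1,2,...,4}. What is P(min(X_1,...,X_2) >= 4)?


P(min >= 4) = P(all X_i >= 4) = (P(X_1 >= 4))^2
= (1/4)^2 = 1/16

1/16


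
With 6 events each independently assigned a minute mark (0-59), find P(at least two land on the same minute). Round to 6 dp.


P(all different) = prod((60-i)/60 for i=0..5) = 0.772590
P(at least one match) = 1 - 0.772590 = 0.227410

0.227410


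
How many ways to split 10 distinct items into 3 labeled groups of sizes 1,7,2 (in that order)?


10! = 3628800
Denominator: 1!=1 * 7!=5040 * 2!=2
Coefficient = 3628800 / 10080 = 360

360


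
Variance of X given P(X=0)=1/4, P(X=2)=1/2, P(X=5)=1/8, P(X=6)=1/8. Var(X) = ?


E[X] = 19/8, E[X^2] = 77/8
Var(X) = E[X^2] - (E[X])^2 = 77/8 - (19/8)^2 = 255/64

255/64


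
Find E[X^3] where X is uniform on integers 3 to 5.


E[X^3] = (1/3) * sum(x^3 for x=3..5)
= 216/3 = 72

72


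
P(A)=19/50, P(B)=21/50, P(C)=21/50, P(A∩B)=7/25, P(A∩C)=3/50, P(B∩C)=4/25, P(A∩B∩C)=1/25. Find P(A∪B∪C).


P(A∪B∪C) = P(A)+P(B)+P(C) - P(AB)-P(AC)-P(BC) + P(ABC)
= 19/50+21/50+21/50 - 7/25-3/50-4/25 + 1/25
= 19/25

19/25


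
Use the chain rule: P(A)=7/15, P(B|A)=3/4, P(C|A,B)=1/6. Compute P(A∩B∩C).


P(A∩B∩C) = P(A) * P(B|A) * P(C|A∩B)
= 7/15 * 3/4 * 1/6
= 7/20 * 1/6 = 7/120

7/120


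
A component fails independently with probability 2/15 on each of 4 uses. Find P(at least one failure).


P(at least one) = 1 - P(none)
P(none) = (1 - 2/15)^4 = (13/15)^4 = 28561/50625
P(at least one) = 1 - 28561/50625 = 22064/50625

22064/50625


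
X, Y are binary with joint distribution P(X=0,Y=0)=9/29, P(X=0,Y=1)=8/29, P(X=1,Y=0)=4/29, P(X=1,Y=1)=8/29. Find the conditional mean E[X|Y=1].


P(Y=1) = 16/29
E[X|Y=1] = (0*8 + 1*8)/16 = 8/16 = 1/2

1/2


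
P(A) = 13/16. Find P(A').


P(A') = 1 - P(A) = 1 - 13/16 = 3/16

3/16


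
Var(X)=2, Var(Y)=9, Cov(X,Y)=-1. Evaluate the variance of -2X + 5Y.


Var(-2X + 5Y) = (-2)^2*Var(X) + 5^2*Var(Y) + 2*(-2)*5*Cov(X,Y)
= 4*2 + 25*9 - 20*(-1)
= 8 + 225 + 20 = 253

253


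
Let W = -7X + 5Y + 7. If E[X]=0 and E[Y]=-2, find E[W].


E[-7X + 5Y + 7] = -7*E[X] + 5*E[Y] + 7
= (-7)*(0) + (5)*(-2) + (7)
= 0 - 10 + 7 = -3

-3


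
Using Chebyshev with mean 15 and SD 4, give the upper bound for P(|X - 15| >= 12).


k = 12/4 = 3
Chebyshev: P(|X-mu| >= k*sigma) <= 1/k^2 = 1/3^2 = 1/9

1/9


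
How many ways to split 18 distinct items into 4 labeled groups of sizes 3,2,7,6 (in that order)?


18! = 6402373705728000
Denominator: 3!=6 * 2!=2 * 7!=5040 * 6!=720
Coefficient = 6402373705728000 / 43545600 = 147026880

147026880


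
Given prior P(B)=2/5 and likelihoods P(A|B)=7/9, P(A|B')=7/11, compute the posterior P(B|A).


P(A) = P(A|B)P(B) + P(A|B')P(B') = 7/9*2/5 + 7/11*3/5 = 343/495
P(B|A) = P(A|B)P(B)/P(A) = (14/45)/(343/495) = 22/49

22/49


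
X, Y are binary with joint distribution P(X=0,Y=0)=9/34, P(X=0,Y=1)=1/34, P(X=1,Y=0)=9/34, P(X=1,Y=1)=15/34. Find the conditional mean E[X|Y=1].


P(Y=1) = 16/34
E[X|Y=1] = (0*1 + 1*15)/16 = 15/16

15/16


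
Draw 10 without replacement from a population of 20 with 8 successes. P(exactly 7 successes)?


P(X=7) = C(8,7)*C(12,3) / C(20,10)
= 8*220 / 184756
= 1760/184756 = 40/4199

40/4199


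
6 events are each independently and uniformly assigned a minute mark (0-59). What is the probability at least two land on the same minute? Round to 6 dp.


P(all different) = prod((60-i)/60 for i=0..5) = 0.772590
P(at least one match) = 1 - 0.772590 = 0.227410

0.227410


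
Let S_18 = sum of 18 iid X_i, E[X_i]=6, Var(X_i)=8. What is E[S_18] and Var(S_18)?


E[S_n] = n*mu = 18*6 = 108
Var(S_n) = n*sigma^2 = 18*8 = 144

E[S_18]=108, Var(S_18)=144


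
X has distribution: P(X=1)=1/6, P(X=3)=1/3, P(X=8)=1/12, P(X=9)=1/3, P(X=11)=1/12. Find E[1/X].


E[1/X] = sum(g(x)*P(x))
= 1*1/6 + 1/3*1/3 + 1/8*1/12 + 1/9*1/3 + 1/11*1/12
= 3163/9504

3163/9504


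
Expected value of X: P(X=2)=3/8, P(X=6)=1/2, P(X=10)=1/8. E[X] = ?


E[X] = sum(x * P(x))
= 2*3/8 + 6*1/2 + 10*1/8
= 5

5


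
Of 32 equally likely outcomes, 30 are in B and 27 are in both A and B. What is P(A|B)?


P(A|B) = P(A∩B)/P(B) = (27/32)/(30/32) = 27/30 = 9/10

9/10


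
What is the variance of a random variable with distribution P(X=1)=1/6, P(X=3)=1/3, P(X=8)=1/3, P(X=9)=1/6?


E[X] = 16/3, E[X^2] = 38
Var(X) = E[X^2] - (E[X])^2 = 38 - (16/3)^2 = 86/9

86/9


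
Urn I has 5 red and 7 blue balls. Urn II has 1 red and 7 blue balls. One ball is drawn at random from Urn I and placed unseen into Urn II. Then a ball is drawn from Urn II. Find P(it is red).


P(transfer red) = 5/12; P(transfer blue) = 7/12
If red transferred: Urn II has 2 red of 9, so P(red|red moved) = 2/9
If blue transferred: Urn II has 1 red of 9, so P(red|blue moved) = 1/9
By total probability: P(red) = 5/12*2/9 + 7/12*1/9 = 17/108

17/108


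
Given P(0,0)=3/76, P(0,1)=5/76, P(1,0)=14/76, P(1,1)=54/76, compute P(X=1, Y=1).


Read from table: P(X=1, Y=1) = 54/76 = 27/38

27/38


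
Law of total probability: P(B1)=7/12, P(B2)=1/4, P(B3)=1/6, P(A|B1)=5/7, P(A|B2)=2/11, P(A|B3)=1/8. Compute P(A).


P(A) = P(A|B1)P(B1) + P(A|B2)P(B2) + P(A|B3)P(B3)
= 5/7*7/12 + 2/11*1/4 + 1/8*1/6
= 5/12 + 1/22 + 1/48 = 85/176

85/176


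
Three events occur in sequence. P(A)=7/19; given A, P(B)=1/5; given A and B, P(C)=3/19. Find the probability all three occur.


P(A∩B∩C) = P(A) * P(B|A) * P(C|A∩B)
= 7/19 * 1/5 * 3/19
= 7/95 * 3/19 = 21/1805

21/1805


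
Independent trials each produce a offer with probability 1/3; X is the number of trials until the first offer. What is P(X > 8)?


P(X > 8) = P(first 8 trials all fail) = (1-p)^8 = (2/3)^8 = 256/6561

256/6561


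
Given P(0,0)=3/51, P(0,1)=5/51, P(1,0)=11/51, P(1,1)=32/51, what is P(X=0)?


P(X=0) = P(0,0)+P(0,1) = 3/51 + 5/51 = 8/51

8/51


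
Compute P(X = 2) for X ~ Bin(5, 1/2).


P(X=2) = C(5,2) * p^2 * (1-p)^3
= 10 * 1/4 * 1/8
= 5/16

5/16


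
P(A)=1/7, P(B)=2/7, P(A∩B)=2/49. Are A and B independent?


P(A)*P(B) = 1/7*2/7 = 2/49
P(A∩B) = 2/49, which equals P(A)P(B), so independent

Yes, A and B are independent


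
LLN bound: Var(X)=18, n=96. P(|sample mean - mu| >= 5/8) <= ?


Var(Xbar) = Var(X)/n = 18/96
Chebyshev: P(|Xbar-mu| >= 5/8) <= Var(Xbar)/(5/8)^2 = (3/16)/(25/64) = 12/25

12/25


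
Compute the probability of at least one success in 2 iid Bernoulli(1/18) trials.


P(at least one) = 1 - P(none)
P(none) = (1 - 1/18)^2 = (17/18)^2 = 289/324
P(at least one) = 1 - 289/324 = 35/324

35/324


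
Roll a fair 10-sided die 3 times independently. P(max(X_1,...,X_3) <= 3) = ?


P(max <= 3) = P(all X_i <= 3) = (P(X_1 <= 3))^3
= (3/10)^3 = 27/1000

27/1000


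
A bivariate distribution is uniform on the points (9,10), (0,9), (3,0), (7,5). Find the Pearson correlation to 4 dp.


Cov(X,Y) = 2.7500, Var(X) = 12.1875, Var(Y) = 15.5000
rho = Cov/(sqrt(VarX)*sqrt(VarY)) = 0.2001

0.2001


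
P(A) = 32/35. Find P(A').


P(A') = 1 - P(A) = 1 - 32/35 = 3/35

3/35


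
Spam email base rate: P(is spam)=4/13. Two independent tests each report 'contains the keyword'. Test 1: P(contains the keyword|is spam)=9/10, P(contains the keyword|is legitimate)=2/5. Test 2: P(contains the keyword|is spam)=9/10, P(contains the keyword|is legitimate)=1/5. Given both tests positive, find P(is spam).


After test 1: P(+) = 9/10*4/13 + 2/5*9/13 = 36/65
P(B|+) = (18/65)/(36/65) = 1/2
After test 2 (use post1 as new prior): P(+) = 9/10*1/2 + 1/5*1/2 = 11/20
P(B|+,+) = (9/20)/(11/20) = 9/11

9/11


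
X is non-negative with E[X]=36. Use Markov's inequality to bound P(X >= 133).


Markov: P(X >= a) <= E[X]/a
P(X >= 133) <= 36/133

36/133


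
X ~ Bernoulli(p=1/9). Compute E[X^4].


For Bernoulli: X in {0,1}
E[X^4] = 0^4*(1-1/9) + 1^4*1/9 = 1/9

1/9


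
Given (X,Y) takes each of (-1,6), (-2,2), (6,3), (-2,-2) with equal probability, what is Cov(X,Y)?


E[X]=1/4, E[Y]=9/4, E[XY]=3
Cov(X,Y) = E[XY] - E[X]E[Y] = 3 - 1/4*9/4 = 39/16

39/16


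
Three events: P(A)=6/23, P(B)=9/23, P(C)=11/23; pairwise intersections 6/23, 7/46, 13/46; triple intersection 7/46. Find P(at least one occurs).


P(A∪B∪C) = P(A)+P(B)+P(C) - P(AB)-P(AC)-P(BC) + P(ABC)
= 6/23+9/23+11/23 - 6/23-7/46-13/46 + 7/46
= 27/46

27/46


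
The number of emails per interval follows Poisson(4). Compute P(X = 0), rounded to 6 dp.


P(X=0) = e^(-4) * 4^0 / 0!
≈ 0.01831563889 * 1 / 1
≈ 0.018316

0.018316


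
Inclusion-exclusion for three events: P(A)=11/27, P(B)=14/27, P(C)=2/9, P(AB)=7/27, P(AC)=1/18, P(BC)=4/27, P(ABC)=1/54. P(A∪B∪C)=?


P(A∪B∪C) = P(A)+P(B)+P(C) - P(AB)-P(AC)-P(BC) + P(ABC)
= 11/27+14/27+2/9 - 7/27-1/18-4/27 + 1/54
= 19/27

19/27


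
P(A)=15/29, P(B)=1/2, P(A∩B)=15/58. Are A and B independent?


P(A)*P(B) = 15/29*1/2 = 15/58
P(A∩B) = 15/58, which equals P(A)P(B), so independent

Yes, A and B are independent


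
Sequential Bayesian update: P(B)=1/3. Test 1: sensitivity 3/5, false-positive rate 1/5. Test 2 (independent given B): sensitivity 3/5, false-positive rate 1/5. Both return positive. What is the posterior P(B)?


After test 1: P(+) = 3/5*1/3 + 1/5*2/3 = 1/3
P(B|+) = (1/5)/(1/3) = 3/5
After test 2 (use post1 as new prior): P(+) = 3/5*3/5 + 1/5*2/5 = 11/25
P(B|+,+) = (9/25)/(11/25) = 9/11

9/11


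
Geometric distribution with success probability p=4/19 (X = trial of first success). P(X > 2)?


P(X > 2) = P(first 2 trials all fail) = (1-p)^2 = (15/19)^2 = 225/361

225/361


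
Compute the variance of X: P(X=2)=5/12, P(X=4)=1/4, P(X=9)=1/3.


E[X] = 29/6, E[X^2] = 98/3
Var(X) = E[X^2] - (E[X])^2 = 98/3 - (29/6)^2 = 335/36

335/36


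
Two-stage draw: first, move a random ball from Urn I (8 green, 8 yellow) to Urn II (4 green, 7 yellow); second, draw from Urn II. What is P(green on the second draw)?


P(transfer green) = 8/16 = 1/2; P(transfer yellow) = 1/2
If green transferred: Urn II has 5 green of 12, so P(green|green moved) = 5/12
If yellow transferred: Urn II has 4 green of 12, so P(green|yellow moved) = 1/3
By total probability: P(green) = 1/2*5/12 + 1/2*1/3 = 3/8

3/8


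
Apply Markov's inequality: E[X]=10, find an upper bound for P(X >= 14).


Markov: P(X >= a) <= E[X]/a
P(X >= 14) <= 10/14 = 5/7

5/7


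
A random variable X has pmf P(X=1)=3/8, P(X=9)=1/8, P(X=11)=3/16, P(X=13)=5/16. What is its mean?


E[X] = sum(x * P(x))
= 1*3/8 + 9*1/8 + 11*3/16 + 13*5/16
= 61/8

61/8


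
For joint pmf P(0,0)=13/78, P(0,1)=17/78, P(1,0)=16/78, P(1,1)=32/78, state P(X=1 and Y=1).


Read from table: P(X=1, Y=1) = 32/78 = 16/39

16/39


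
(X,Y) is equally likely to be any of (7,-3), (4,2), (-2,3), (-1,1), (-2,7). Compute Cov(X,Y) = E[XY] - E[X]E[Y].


E[X]=6/5, E[Y]=2, E[XY]=-34/5
Cov(X,Y) = E[XY] - E[X]E[Y] = -34/5 - 6/5*2 = -46/5

-46/5


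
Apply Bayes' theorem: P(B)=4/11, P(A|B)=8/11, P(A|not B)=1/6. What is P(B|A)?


P(A) = P(A|B)P(B) + P(A|B')P(B') = 8/11*4/11 + 1/6*7/11 = 269/726
P(B|A) = P(A|B)P(B)/P(A) = (32/121)/(269/726) = 192/269

192/269


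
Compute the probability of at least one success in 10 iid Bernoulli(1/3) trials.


P(at least one) = 1 - P(none)
P(none) = (1 - 1/3)^10 = (2/3)^10 = 1024/59049
P(at least one) = 1 - 1024/59049 = 58025/59049

58025/59049


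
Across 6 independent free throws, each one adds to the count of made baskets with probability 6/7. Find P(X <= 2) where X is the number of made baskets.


P(X<=2) = P(X=0) + P(X=1) + P(X=2)
= 1/117649 + 36/117649 + 540/117649
= 577/117649

577/117649


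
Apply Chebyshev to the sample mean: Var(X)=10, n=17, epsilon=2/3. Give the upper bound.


Var(Xbar) = Var(X)/n = 10/17
Chebyshev: P(|Xbar-mu| >= 2/3) <= Var(Xbar)/(2/3)^2 = (10/17)/(4/9) = 45/34
Bound exceeds 1, so trivial bound: 1

1


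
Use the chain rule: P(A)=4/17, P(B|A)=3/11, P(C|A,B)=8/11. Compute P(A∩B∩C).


P(A∩B∩C) = P(A) * P(B|A) * P(C|A∩B)
= 4/17 * 3/11 * 8/11
= 12/187 * 8/11 = 96/2057

96/2057


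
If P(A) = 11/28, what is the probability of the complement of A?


P(A') = 1 - P(A) = 1 - 11/28 = 17/28

17/28


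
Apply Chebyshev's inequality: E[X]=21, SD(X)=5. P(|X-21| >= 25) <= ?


k = 25/5 = 5
Chebyshev: P(|X-mu| >= k*sigma) <= 1/k^2 = 1/5^2 = 1/25

1/25


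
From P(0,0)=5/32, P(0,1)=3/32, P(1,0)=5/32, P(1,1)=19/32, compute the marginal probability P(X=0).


P(X=0) = P(0,0)+P(0,1) = 5/32 + 3/32 = 8/32 = 1/4

1/4


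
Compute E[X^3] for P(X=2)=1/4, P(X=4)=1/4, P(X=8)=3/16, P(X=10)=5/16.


E[X^3] = sum(g(x)*P(x))
= 8*1/4 + 64*1/4 + 512*3/16 + 1000*5/16
= 853/2

853/2


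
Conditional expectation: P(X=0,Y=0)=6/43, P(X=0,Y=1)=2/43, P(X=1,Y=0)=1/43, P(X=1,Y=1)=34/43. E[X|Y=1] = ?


P(Y=1) = 36/43
E[X|Y=1] = (0*2 + 1*34)/36 = 34/36 = 17/18

17/18


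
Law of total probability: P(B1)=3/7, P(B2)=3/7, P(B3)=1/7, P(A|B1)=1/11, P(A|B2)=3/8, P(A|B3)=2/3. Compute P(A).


P(A) = P(A|B1)P(B1) + P(A|B2)P(B2) + P(A|B3)P(B3)
= 1/11*3/7 + 3/8*3/7 + 2/3*1/7
= 3/77 + 9/56 + 2/21 = 545/1848

545/1848


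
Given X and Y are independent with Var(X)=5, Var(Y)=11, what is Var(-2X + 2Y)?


Independence => Cov(X,Y)=0
Var(-2X + 2Y) = (-2)^2*Var(X) + 2^2*Var(Y)
= 4*5 + 4*11 = 64

64


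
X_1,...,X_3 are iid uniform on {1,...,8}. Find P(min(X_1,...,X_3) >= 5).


P(min >= 5) = P(all X_i >= 5) = (P(X_1 >= 5))^3
= (4/8)^3 = (1/2)^3 = 1/8

1/8


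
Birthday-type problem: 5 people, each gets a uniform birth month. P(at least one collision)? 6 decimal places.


P(all different) = prod((12-i)/12 for i=0..4) = 0.381944
P(at least one match) = 1 - 0.381944 = 0.618056

0.618056


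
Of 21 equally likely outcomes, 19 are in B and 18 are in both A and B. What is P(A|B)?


P(A|B) = P(A∩B)/P(B) = (18/21)/(19/21) = 18/19

18/19


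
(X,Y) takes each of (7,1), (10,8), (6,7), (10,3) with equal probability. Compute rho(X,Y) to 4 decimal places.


Cov(X,Y) = 0.5625, Var(X) = 3.1875, Var(Y) = 8.1875
rho = Cov/(sqrt(VarX)*sqrt(VarY)) = 0.1101

0.1101


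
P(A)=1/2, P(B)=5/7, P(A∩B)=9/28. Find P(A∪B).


P(A∪B) = P(A) + P(B) - P(A∩B)
= 1/2 + 5/7 - 9/28 = 25/28

25/28


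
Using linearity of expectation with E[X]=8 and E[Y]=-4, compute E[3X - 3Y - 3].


E[3X - 3Y - 3] = 3*E[X] - 3*E[Y] - 3
= (3)*(8) + (-3)*(-4) + (-3)
= 24 + 12 - 3 = 33

33


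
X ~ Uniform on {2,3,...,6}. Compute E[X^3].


E[X^3] = (1/5) * sum(x^3 for x=2..6)
= 440/5 = 88

88


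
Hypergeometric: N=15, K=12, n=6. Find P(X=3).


P(X=3) = C(12,3)*C(3,3) / C(15,6)
= 220*1 / 5005
= 220/5005 = 4/91

4/91


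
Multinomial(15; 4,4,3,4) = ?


15! = 1307674368000
Denominator: 4!=24 * 4!=24 * 3!=6 * 4!=24
Coefficient = 1307674368000 / 82944 = 15765750

15765750


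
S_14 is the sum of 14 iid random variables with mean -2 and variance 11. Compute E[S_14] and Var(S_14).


E[S_n] = n*mu = 14*-2 = -28
Var(S_n) = n*sigma^2 = 14*11 = 154

E[S_14]=-28, Var(S_14)=154


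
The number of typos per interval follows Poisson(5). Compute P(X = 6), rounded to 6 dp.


P(X=6) = e^(-5) * 5^6 / 6!
≈ 0.006737946999 * 15625 / 720
≈ 0.146223

0.146223


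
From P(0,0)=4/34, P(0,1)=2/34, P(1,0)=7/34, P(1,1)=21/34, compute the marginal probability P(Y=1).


P(Y=1) = P(0,1)+P(1,1) = 2/34 + 21/34 = 23/34

23/34


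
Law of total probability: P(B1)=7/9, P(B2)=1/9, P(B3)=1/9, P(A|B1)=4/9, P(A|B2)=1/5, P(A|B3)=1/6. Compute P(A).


P(A) = P(A|B1)P(B1) + P(A|B2)P(B2) + P(A|B3)P(B3)
= 4/9*7/9 + 1/5*1/9 + 1/6*1/9
= 28/81 + 1/45 + 1/54 = 313/810

313/810


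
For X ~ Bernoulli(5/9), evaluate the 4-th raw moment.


For Bernoulli: X in {0,1}
E[X^4] = 0^4*(1-5/9) + 1^4*5/9 = 5/9

5/9


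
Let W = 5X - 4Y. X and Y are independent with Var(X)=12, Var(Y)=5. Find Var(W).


Independence => Cov(X,Y)=0
Var(5X - 4Y) = 5^2*Var(X) + (-4)^2*Var(Y)
= 25*12 + 16*5 = 380

380


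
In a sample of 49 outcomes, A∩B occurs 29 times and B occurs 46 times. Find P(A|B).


P(A|B) = P(A∩B)/P(B) = (29/49)/(46/49) = 29/46

29/46


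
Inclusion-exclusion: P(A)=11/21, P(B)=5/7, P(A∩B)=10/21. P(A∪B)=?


P(A∪B) = P(A) + P(B) - P(A∩B)
= 11/21 + 5/7 - 10/21 = 16/21

16/21


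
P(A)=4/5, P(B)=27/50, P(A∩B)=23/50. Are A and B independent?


P(A)*P(B) = 4/5*27/50 = 54/125
P(A∩B) = 23/50 != 54/125, so not independent

No, A and B are not independent


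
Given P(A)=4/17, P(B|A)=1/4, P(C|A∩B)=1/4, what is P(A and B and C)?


P(A∩B∩C) = P(A) * P(B|A) * P(C|A∩B)
= 4/17 * 1/4 * 1/4
= 1/17 * 1/4 = 1/68

1/68


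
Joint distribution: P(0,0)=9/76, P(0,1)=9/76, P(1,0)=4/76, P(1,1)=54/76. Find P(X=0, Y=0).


Read from table: P(X=0, Y=0) = 9/76

9/76


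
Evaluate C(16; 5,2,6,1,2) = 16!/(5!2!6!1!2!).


16! = 20922789888000
Denominator: 5!=120 * 2!=2 * 6!=720 * 1!=1 * 2!=2
Coefficient = 20922789888000 / 345600 = 60540480

60540480


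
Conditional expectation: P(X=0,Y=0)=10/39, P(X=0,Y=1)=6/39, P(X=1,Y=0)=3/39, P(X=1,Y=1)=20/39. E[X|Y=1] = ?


P(Y=1) = 26/39
E[X|Y=1] = (0*6 + 1*20)/26 = 20/26 = 10/13

10/13


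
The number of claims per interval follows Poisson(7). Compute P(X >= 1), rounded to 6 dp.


P(X>=1) = 1 - P(X<=0) = 1 - (e^(-7)*7^0/0!)
≈ 1 - 0.0009118820 = 0.9990881180
≈ 0.999088

0.999088


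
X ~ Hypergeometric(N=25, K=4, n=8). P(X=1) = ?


P(X=1) = C(4,1)*C(21,7) / C(25,8)
= 4*116280 / 1081575
= 465120/1081575 = 544/1265

544/1265


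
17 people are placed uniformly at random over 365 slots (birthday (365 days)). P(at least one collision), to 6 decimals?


P(all different) = prod((365-i)/365 for i=0..16) = 0.684992
P(at least one match) = 1 - 0.684992 = 0.315008

0.315008


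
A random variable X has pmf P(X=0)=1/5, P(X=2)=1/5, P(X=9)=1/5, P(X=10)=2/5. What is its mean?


E[X] = sum(x * P(x))
= 0*1/5 + 2*1/5 + 9*1/5 + 10*2/5
= 31/5

31/5


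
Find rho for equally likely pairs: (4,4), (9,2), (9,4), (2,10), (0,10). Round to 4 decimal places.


Cov(X,Y) = -10.8000, Var(X) = 13.3600, Var(Y) = 11.2000
rho = Cov/(sqrt(VarX)*sqrt(VarY)) = -0.8829

-0.8829


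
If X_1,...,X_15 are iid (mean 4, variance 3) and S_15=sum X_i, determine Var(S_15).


By independence, Var(S_n) = n*Var(X_1) = 15*3 = 45

45


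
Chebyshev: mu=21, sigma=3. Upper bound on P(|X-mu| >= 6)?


k = 6/3 = 2
Chebyshev: P(|X-mu| >= k*sigma) <= 1/k^2 = 1/2^2 = 1/4

1/4


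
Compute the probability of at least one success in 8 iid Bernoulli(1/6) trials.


P(at least one) = 1 - P(none)
P(none) = (1 - 1/6)^8 = (5/6)^8 = 390625/1679616
P(at least one) = 1 - 390625/1679616 = 1288991/1679616

1288991/1679616


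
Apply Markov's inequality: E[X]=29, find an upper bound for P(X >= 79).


Markov: P(X >= a) <= E[X]/a
P(X >= 79) <= 29/79

29/79


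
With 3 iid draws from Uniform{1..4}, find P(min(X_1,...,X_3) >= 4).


P(min >= 4) = P(all X_i >= 4) = (P(X_1 >= 4))^3
= (1/4)^3 = 1/64

1/64


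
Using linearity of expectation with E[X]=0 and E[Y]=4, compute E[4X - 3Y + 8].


E[4X - 3Y + 8] = 4*E[X] - 3*E[Y] + 8
= (4)*(0) + (-3)*(4) + (8)
= 0 - 12 + 8 = -4

-4


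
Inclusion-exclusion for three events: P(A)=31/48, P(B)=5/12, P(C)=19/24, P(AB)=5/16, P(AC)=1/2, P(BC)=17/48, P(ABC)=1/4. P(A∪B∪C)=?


P(A∪B∪C) = P(A)+P(B)+P(C) - P(AB)-P(AC)-P(BC) + P(ABC)
= 31/48+5/12+19/24 - 5/16-1/2-17/48 + 1/4
= 15/16

15/16


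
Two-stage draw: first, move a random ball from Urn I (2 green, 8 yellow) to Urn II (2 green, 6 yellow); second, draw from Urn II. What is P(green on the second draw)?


P(transfer green) = 2/10 = 1/5; P(transfer yellow) = 4/5
If green transferred: Urn II has 3 green of 9, so P(green|green moved) = 1/3
If yellow transferred: Urn II has 2 green of 9, so P(green|yellow moved) = 2/9
By total probability: P(green) = 1/5*1/3 + 4/5*2/9 = 11/45

11/45


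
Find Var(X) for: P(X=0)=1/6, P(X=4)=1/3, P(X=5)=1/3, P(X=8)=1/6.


E[X] = 13/3, E[X^2] = 73/3
Var(X) = E[X^2] - (E[X])^2 = 73/3 - (13/3)^2 = 50/9

50/9


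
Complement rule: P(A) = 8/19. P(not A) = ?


P(A') = 1 - P(A) = 1 - 8/19 = 11/19

11/19


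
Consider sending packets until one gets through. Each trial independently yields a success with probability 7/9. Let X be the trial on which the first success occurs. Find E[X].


For geometric (trials until first success), E[X] = 1/p = 1/(7/9) = 9/7

9/7


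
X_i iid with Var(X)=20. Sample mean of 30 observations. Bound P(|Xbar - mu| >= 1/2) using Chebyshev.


Var(Xbar) = Var(X)/n = 20/30
Chebyshev: P(|Xbar-mu| >= 1/2) <= Var(Xbar)/(1/2)^2 = (2/3)/(1/4) = 8/3
Bound exceeds 1, so trivial bound: 1

1


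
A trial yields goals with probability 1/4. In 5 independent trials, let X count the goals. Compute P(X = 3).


P(X=3) = C(5,3) * p^3 * (1-p)^2
= 10 * 1/64 * 9/16
= 45/512

45/512


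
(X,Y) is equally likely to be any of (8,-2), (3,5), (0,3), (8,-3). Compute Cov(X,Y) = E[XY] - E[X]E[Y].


E[X]=19/4, E[Y]=3/4, E[XY]=-25/4
Cov(X,Y) = E[XY] - E[X]E[Y] = -25/4 - 19/4*3/4 = -157/16

-157/16


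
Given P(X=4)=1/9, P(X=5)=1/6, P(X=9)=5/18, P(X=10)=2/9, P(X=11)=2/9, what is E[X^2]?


E[X^2] = sum(g(x)*P(x))
= 16*1/9 + 25*1/6 + 81*5/18 + 100*2/9 + 121*2/9
= 698/9

698/9


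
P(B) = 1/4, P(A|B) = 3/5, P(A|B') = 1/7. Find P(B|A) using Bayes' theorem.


P(A) = P(A|B)P(B) + P(A|B')P(B') = 3/5*1/4 + 1/7*3/4 = 9/35
P(B|A) = P(A|B)P(B)/P(A) = (3/20)/(9/35) = 7/12

7/12


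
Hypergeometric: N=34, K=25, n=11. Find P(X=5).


P(X=5) = C(25,5)*C(9,6) / C(34,11)
= 53130*84 / 286097760
= 4462920/286097760 = 12397/794716

12397/794716


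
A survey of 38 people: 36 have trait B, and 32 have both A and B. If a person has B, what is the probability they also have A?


P(A|B) = P(A∩B)/P(B) = (32/38)/(36/38) = 32/36 = 8/9

8/9


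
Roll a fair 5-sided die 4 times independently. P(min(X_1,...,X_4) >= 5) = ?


P(min >= 5) = P(all X_i >= 5) = (P(X_1 >= 5))^4
= (1/5)^4 = 1/625

1/625


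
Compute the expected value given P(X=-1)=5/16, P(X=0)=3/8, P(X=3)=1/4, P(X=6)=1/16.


E[X] = sum(x * P(x))
= -1*5/16 + 0*3/8 + 3*1/4 + 6*1/16
= 13/16

13/16


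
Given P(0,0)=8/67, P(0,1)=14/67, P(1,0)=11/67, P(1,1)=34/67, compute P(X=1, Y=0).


Read from table: P(X=1, Y=0) = 11/67

11/67


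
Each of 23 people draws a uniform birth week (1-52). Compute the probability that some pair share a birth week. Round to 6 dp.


P(all different) = prod((52-i)/52 for i=0..22) = 0.003105
P(at least one match) = 1 - 0.003105 = 0.996895

0.996895


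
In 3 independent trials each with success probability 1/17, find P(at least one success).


P(at least one) = 1 - P(none)
P(none) = (1 - 1/17)^3 = (16/17)^3 = 4096/4913
P(at least one) = 1 - 4096/4913 = 817/4913

817/4913


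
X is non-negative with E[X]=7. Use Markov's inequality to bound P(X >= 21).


Markov: P(X >= a) <= E[X]/a
P(X >= 21) <= 7/21 = 1/3

1/3


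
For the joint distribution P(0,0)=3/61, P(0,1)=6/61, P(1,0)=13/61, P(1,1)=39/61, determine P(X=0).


P(X=0) = P(0,0)+P(0,1) = 3/61 + 6/61 = 9/61

9/61


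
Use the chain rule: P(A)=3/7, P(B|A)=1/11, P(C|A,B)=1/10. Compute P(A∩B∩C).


P(A∩B∩C) = P(A) * P(B|A) * P(C|A∩B)
= 3/7 * 1/11 * 1/10
= 3/77 * 1/10 = 3/770

3/770


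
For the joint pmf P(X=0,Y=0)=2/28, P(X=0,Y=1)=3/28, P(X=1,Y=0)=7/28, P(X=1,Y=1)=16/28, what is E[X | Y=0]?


P(Y=0) = 9/28
E[X|Y=0] = (0*2 + 1*7)/9 = 7/9

7/9


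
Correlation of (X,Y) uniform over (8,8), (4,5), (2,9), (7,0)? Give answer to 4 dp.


Cov(X,Y) = -3.3750, Var(X) = 5.6875, Var(Y) = 12.2500
rho = Cov/(sqrt(VarX)*sqrt(VarY)) = -0.4043

-0.4043


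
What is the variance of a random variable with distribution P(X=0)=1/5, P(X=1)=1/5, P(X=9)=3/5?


E[X] = 28/5, E[X^2] = 244/5
Var(X) = E[X^2] - (E[X])^2 = 244/5 - (28/5)^2 = 436/25

436/25


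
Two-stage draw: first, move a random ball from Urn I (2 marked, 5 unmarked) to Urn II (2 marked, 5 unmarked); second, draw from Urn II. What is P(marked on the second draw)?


P(transfer marked) = 2/7; P(transfer unmarked) = 5/7
If marked transferred: Urn II has 3 marked of 8, so P(marked|marked moved) = 3/8
If unmarked transferred: Urn II has 2 marked of 8, so P(marked|unmarked moved) = 1/4
By total probability: P(marked) = 2/7*3/8 + 5/7*1/4 = 2/7

2/7


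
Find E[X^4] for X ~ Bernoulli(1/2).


For Bernoulli: X in {0,1}
E[X^4] = 0^4*(1-1/2) + 1^4*1/2 = 1/2

1/2


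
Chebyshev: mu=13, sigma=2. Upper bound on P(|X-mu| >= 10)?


k = 10/2 = 5
Chebyshev: P(|X-mu| >= k*sigma) <= 1/k^2 = 1/5^2 = 1/25

1/25


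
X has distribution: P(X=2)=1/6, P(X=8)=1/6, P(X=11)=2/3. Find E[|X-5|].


E[|X-5|] = sum(g(x)*P(x))
= 3*1/6 + 3*1/6 + 6*2/3
= 5

5


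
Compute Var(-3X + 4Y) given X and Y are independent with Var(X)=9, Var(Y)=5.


Independence => Cov(X,Y)=0
Var(-3X + 4Y) = (-3)^2*Var(X) + 4^2*Var(Y)
= 9*9 + 16*5 = 161

161


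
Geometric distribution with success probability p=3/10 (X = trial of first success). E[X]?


For geometric (trials until first success), E[X] = 1/p = 1/(3/10) = 10/3

10/3


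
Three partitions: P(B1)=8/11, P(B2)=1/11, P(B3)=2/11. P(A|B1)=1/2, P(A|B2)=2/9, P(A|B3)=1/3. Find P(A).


P(A) = P(A|B1)P(B1) + P(A|B2)P(B2) + P(A|B3)P(B3)
= 1/2*8/11 + 2/9*1/11 + 1/3*2/11
= 4/11 + 2/99 + 2/33 = 4/9

4/9


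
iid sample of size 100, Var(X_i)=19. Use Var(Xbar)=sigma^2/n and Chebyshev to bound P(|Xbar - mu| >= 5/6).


Var(Xbar) = Var(X)/n = 19/100
Chebyshev: P(|Xbar-mu| >= 5/6) <= Var(Xbar)/(5/6)^2 = (19/100)/(25/36) = 171/625

171/625


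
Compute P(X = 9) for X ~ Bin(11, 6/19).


P(X=9) = C(11,9) * p^9 * (1-p)^2
= 55 * 10077696/322687697779 * 169/361
= 93672184320/116490258898219

93672184320/116490258898219


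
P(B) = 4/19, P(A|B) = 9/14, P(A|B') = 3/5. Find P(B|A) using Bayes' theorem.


P(A) = P(A|B)P(B) + P(A|B')P(B') = 9/14*4/19 + 3/5*15/19 = 81/133
P(B|A) = P(A|B)P(B)/P(A) = (18/133)/(81/133) = 2/9

2/9


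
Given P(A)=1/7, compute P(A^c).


P(A') = 1 - P(A) = 1 - 1/7 = 6/7

6/7


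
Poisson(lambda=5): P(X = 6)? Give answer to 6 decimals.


P(X=6) = e^(-5) * 5^6 / 6!
≈ 0.006737946999 * 15625 / 720
≈ 0.146223

0.146223


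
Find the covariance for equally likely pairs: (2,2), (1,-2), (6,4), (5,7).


E[X]=7/2, E[Y]=11/4, E[XY]=61/4
Cov(X,Y) = E[XY] - E[X]E[Y] = 61/4 - 7/2*11/4 = 45/8

45/8


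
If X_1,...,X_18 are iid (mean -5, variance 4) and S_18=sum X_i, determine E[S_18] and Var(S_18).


E[S_n] = n*mu = 18*-5 = -90
Var(S_n) = n*sigma^2 = 18*4 = 72

E[S_18]=-90, Var(S_18)=72


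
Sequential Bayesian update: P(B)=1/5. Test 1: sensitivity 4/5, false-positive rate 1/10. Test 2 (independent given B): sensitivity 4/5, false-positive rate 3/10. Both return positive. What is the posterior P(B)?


After test 1: P(+) = 4/5*1/5 + 1/10*4/5 = 6/25
P(B|+) = (4/25)/(6/25) = 2/3
After test 2 (use post1 as new prior): P(+) = 4/5*2/3 + 3/10*1/3 = 19/30
P(B|+,+) = (8/15)/(19/30) = 16/19

16/19


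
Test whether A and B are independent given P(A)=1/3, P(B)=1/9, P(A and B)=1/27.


P(A)*P(B) = 1/3*1/9 = 1/27
P(A∩B) = 1/27, which equals P(A)P(B), so independent

Yes, A and B are independent


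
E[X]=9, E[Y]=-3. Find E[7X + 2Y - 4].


E[7X + 2Y - 4] = 7*E[X] + 2*E[Y] - 4
= (7)*(9) + (2)*(-3) + (-4)
= 63 - 6 - 4 = 53

53


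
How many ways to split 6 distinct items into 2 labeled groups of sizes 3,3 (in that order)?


6! = 720
Denominator: 3!=6 * 3!=6
Coefficient = 720 / 36 = 20

20


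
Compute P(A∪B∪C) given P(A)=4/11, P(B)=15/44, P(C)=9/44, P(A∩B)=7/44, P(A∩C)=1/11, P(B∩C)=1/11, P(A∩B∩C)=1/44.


P(A∪B∪C) = P(A)+P(B)+P(C) - P(AB)-P(AC)-P(BC) + P(ABC)
= 4/11+15/44+9/44 - 7/44-1/11-1/11 + 1/44
= 13/22

13/22


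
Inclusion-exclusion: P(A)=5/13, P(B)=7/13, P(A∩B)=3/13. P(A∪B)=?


P(A∪B) = P(A) + P(B) - P(A∩B)
= 5/13 + 7/13 - 3/13 = 9/13

9/13


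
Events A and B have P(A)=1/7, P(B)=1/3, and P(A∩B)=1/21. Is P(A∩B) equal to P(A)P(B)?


P(A)*P(B) = 1/7*1/3 = 1/21
P(A∩B) = 1/21, which equals P(A)P(B), so independent

Yes, A and B are independent


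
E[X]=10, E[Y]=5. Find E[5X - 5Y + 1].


E[5X - 5Y + 1] = 5*E[X] - 5*E[Y] + 1
= (5)*(10) + (-5)*(5) + (1)
= 50 - 25 + 1 = 26

26


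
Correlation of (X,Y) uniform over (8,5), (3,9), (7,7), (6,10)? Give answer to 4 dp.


Cov(X,Y) = -2.5000, Var(X) = 3.5000, Var(Y) = 3.6875
rho = Cov/(sqrt(VarX)*sqrt(VarY)) = -0.6959

-0.6959


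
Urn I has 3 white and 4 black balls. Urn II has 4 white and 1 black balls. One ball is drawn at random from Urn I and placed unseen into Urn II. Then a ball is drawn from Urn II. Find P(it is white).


P(transfer white) = 3/7; P(transfer black) = 4/7
If white transferred: Urn II has 5 white of 6, so P(white|white moved) = 5/6
If black transferred: Urn II has 4 white of 6, so P(white|black moved) = 2/3
By total probability: P(white) = 3/7*5/6 + 4/7*2/3 = 31/42

31/42


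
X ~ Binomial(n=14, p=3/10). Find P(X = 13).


P(X=13) = C(14,13) * p^13 * (1-p)^1
= 14 * 1594323/10000000000000 * 7/10
= 78121827/50000000000000

78121827/50000000000000


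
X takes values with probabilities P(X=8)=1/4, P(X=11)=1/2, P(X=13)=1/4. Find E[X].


E[X] = sum(x * P(x))
= 8*1/4 + 11*1/2 + 13*1/4
= 43/4

43/4


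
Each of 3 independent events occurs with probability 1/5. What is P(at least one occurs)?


P(at least one) = 1 - P(none)
P(none) = (1 - 1/5)^3 = (4/5)^3 = 64/125
P(at least one) = 1 - 64/125 = 61/125

61/125


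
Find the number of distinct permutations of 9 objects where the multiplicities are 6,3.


9! = 362880
Denominator: 6!=720 * 3!=6
Coefficient = 362880 / 4320 = 84

84


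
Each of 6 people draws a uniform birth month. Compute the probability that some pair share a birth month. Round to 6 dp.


P(all different) = prod((12-i)/12 for i=0..5) = 0.222801
P(at least one match) = 1 - 0.222801 = 0.777199

0.777199


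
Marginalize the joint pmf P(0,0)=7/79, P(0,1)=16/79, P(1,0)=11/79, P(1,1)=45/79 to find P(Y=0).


P(Y=0) = P(0,0)+P(1,0) = 7/79 + 11/79 = 18/79

18/79


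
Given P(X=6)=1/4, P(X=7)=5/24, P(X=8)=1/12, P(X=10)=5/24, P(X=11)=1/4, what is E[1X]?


E[1X] = sum(g(x)*P(x))
= 6*1/4 + 7*5/24 + 8*1/12 + 10*5/24 + 11*1/4
= 203/24

203/24


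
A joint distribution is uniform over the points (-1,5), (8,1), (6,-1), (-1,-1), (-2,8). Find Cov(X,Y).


E[X]=2, E[Y]=12/5, E[XY]=-18/5
Cov(X,Y) = E[XY] - E[X]E[Y] = -18/5 - 2*12/5 = -42/5

-42/5


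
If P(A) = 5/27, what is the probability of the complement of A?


P(A') = 1 - P(A) = 1 - 5/27 = 22/27

22/27


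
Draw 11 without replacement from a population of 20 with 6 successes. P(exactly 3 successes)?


P(X=3) = C(6,3)*C(14,8) / C(20,11)
= 20*3003 / 167960
= 60060/167960 = 231/646

231/646


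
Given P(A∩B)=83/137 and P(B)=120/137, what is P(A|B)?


P(A|B) = P(A∩B)/P(B) = (83/137)/(120/137) = 83/120

83/120


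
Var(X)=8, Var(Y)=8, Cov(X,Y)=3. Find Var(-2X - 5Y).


Var(-2X - 5Y) = (-2)^2*Var(X) + (-5)^2*Var(Y) + 2*(-2)*(-5)*Cov(X,Y)
= 4*8 + 25*8 + 20*3
= 32 + 200 + 60 = 292

292


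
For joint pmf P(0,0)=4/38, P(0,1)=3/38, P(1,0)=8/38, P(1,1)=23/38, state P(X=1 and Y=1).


Read from table: P(X=1, Y=1) = 23/38

23/38


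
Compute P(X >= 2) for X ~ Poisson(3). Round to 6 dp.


P(X>=2) = 1 - P(X<=1) = 1 - (e^(-3)*3^0/0! + e^(-3)*3^1/1!)
≈ 1 - (0.0497870684 + 0.1493612051)
= 1 - 0.1991482735 = 0.8008517265
≈ 0.800852

0.800852


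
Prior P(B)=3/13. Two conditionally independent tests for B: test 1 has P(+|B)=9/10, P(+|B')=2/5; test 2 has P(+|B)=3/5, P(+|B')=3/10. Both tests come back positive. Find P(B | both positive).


After test 1: P(+) = 9/10*3/13 + 2/5*10/13 = 67/130
P(B|+) = (27/130)/(67/130) = 27/67
After test 2 (use post1 as new prior): P(+) = 3/5*27/67 + 3/10*40/67 = 141/335
P(B|+,+) = (81/335)/(141/335) = 27/47

27/47


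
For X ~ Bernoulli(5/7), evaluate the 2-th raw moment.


For Bernoulli: X in {0,1}
E[X^2] = 0^2*(1-5/7) + 1^2*5/7 = 5/7

5/7


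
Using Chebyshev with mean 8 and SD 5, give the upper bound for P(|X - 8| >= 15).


k = 15/5 = 3
Chebyshev: P(|X-mu| >= k*sigma) <= 1/k^2 = 1/3^2 = 1/9

1/9


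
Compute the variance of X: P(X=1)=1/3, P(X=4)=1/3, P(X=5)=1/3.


E[X] = 10/3, E[X^2] = 14
Var(X) = E[X^2] - (E[X])^2 = 14 - (10/3)^2 = 26/9

26/9


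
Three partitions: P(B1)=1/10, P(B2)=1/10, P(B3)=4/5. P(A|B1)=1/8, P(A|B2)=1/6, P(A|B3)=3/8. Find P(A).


P(A) = P(A|B1)P(B1) + P(A|B2)P(B2) + P(A|B3)P(B3)
= 1/8*1/10 + 1/6*1/10 + 3/8*4/5
= 1/80 + 1/60 + 3/10 = 79/240

79/240


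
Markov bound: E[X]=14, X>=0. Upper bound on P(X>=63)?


Markov: P(X >= a) <= E[X]/a
P(X >= 63) <= 14/63 = 2/9

2/9


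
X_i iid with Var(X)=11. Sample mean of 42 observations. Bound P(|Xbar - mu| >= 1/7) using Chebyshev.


Var(Xbar) = Var(X)/n = 11/42
Chebyshev: P(|Xbar-mu| >= 1/7) <= Var(Xbar)/(1/7)^2 = (11/42)/(1/49) = 77/6
Bound exceeds 1, so trivial bound: 1

1
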